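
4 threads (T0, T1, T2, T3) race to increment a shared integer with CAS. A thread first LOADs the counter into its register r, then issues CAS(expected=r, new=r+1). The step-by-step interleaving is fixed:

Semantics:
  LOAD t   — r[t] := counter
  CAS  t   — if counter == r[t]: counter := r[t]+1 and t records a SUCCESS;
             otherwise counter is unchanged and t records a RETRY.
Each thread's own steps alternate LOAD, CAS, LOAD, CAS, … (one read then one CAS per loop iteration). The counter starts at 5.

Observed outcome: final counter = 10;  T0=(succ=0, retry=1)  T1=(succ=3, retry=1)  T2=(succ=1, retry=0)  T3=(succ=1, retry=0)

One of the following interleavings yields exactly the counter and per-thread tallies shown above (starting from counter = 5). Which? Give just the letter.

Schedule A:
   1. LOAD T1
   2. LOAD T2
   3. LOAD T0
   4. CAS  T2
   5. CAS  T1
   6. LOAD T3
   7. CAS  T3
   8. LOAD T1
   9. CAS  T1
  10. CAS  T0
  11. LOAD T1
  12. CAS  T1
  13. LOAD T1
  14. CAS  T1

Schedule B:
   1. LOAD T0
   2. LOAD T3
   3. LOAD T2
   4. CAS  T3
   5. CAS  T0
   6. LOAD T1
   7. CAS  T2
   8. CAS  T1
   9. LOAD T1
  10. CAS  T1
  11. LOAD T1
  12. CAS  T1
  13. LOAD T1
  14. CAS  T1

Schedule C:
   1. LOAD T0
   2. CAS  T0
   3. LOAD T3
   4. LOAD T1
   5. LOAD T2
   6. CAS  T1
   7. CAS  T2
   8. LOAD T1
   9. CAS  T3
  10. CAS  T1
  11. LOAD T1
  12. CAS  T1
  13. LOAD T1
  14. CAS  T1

A

Run A:
   1) LOAD T1:  M=5  r_T1=5
   2) LOAD T2:  M=5  r_T2=5
   3) LOAD T0:  M=5  r_T0=5
   4) CAS  T2:  M=6  r_T2=5 ✓
   5) CAS  T1:  M=6  r_T1=5 ✗
   6) LOAD T3:  M=6  r_T3=6
   7) CAS  T3:  M=7  r_T3=6 ✓
   8) LOAD T1:  M=7  r_T1=7
   9) CAS  T1:  M=8  r_T1=7 ✓
  10) CAS  T0:  M=8  r_T0=5 ✗
  11) LOAD T1:  M=8  r_T1=8
  12) CAS  T1:  M=9  r_T1=8 ✓
  13) LOAD T1:  M=9  r_T1=9
  14) CAS  T1:  M=10  r_T1=9 ✓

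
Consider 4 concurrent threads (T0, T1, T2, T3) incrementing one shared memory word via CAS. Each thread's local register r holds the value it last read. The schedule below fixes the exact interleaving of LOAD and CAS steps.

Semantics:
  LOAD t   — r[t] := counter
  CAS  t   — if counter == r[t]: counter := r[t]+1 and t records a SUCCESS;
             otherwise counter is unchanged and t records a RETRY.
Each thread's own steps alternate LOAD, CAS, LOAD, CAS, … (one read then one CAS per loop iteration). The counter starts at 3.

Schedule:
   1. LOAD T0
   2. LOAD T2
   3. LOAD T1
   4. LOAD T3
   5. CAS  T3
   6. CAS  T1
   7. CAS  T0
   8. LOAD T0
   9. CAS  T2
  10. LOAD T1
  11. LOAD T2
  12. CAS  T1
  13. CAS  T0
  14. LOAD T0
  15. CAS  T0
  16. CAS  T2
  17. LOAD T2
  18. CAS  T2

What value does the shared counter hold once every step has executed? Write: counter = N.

[1] T0.load  rd  (counter 3, T0.r 3)
[2] T2.load  rd  (counter 3, T2.r 3)
[3] T1.load  rd  (counter 3, T1.r 3)
[4] T3.load  rd  (counter 3, T3.r 3)
[5] T3.cas  hit  (counter 4, T3.r 3)
[6] T1.cas  miss  (counter 4, T1.r 3)
[7] T0.cas  miss  (counter 4, T0.r 3)
[8] T0.load  rd  (counter 4, T0.r 4)
[9] T2.cas  miss  (counter 4, T2.r 3)
[10] T1.load  rd  (counter 4, T1.r 4)
[11] T2.load  rd  (counter 4, T2.r 4)
[12] T1.cas  hit  (counter 5, T1.r 4)
[13] T0.cas  miss  (counter 5, T0.r 4)
[14] T0.load  rd  (counter 5, T0.r 5)
[15] T0.cas  hit  (counter 6, T0.r 5)
[16] T2.cas  miss  (counter 6, T2.r 4)
[17] T2.load  rd  (counter 6, T2.r 6)
[18] T2.cas  hit  (counter 7, T2.r 6)

counter = 7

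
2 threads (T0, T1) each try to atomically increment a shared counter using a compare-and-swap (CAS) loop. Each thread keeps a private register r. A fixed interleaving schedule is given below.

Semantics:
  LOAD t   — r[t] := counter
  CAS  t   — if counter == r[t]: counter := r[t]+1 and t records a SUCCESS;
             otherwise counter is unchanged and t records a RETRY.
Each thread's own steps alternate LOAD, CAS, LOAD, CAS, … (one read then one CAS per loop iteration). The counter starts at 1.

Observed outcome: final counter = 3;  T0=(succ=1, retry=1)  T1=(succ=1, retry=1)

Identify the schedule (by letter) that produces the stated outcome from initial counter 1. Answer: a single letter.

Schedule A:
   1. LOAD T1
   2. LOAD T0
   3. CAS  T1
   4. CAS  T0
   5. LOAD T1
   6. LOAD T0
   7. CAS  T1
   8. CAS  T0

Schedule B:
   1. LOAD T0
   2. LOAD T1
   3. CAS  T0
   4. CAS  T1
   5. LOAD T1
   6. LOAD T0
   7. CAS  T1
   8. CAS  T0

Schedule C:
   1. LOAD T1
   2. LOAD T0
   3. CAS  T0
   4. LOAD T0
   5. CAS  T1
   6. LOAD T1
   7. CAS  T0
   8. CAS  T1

B

Simulating candidate B:
T0 LOAD — after: cnt=1, r=1 — load
T1 LOAD — after: cnt=1, r=1 — load
T0 CAS — after: cnt=2, r=1 — ok
T1 CAS — after: cnt=2, r=1 — retry
T1 LOAD — after: cnt=2, r=2 — load
T0 LOAD — after: cnt=2, r=2 — load
T1 CAS — after: cnt=3, r=2 — ok
T0 CAS — after: cnt=3, r=2 — retry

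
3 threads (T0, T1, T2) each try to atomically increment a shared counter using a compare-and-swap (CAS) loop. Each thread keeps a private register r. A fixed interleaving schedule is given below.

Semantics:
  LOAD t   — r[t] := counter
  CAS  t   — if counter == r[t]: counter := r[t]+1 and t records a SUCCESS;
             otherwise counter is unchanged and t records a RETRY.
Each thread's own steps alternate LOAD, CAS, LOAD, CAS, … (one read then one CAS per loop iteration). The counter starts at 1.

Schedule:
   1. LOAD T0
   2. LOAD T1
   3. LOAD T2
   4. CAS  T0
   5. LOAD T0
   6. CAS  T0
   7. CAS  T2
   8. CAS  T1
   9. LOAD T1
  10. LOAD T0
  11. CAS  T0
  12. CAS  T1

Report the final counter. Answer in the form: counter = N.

T0 LOAD — after: cnt=1, r=1 — load
T1 LOAD — after: cnt=1, r=1 — load
T2 LOAD — after: cnt=1, r=1 — load
T0 CAS — after: cnt=2, r=1 — ok
T0 LOAD — after: cnt=2, r=2 — load
T0 CAS — after: cnt=3, r=2 — ok
T2 CAS — after: cnt=3, r=1 — retry
T1 CAS — after: cnt=3, r=1 — retry
T1 LOAD — after: cnt=3, r=3 — load
T0 LOAD — after: cnt=3, r=3 — load
T0 CAS — after: cnt=4, r=3 — ok
T1 CAS — after: cnt=4, r=3 — retry

counter = 4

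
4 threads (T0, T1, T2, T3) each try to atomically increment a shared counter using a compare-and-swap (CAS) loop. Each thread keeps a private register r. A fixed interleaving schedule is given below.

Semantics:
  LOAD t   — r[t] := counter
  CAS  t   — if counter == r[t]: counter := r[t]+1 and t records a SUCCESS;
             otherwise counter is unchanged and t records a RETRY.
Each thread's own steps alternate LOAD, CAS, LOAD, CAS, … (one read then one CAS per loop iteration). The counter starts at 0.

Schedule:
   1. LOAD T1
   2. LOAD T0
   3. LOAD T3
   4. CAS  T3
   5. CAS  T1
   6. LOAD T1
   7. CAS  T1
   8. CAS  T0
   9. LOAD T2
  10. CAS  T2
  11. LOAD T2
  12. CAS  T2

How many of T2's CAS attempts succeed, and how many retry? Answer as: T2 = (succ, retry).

T2 = (2, 0)

1. LOAD T1 → mem=0 r[T1]=0 [LOAD]
2. LOAD T0 → mem=0 r[T0]=0 [LOAD]
3. LOAD T3 → mem=0 r[T3]=0 [LOAD]
4. CAS T3 → mem=1 r[T3]=0 [OK]
5. CAS T1 → mem=1 r[T1]=0 [RETRY]
6. LOAD T1 → mem=1 r[T1]=1 [LOAD]
7. CAS T1 → mem=2 r[T1]=1 [OK]
8. CAS T0 → mem=2 r[T0]=0 [RETRY]
9. LOAD T2 → mem=2 r[T2]=2 [LOAD]
10. CAS T2 → mem=3 r[T2]=2 [OK]
11. LOAD T2 → mem=3 r[T2]=3 [LOAD]
12. CAS T2 → mem=4 r[T2]=3 [OK]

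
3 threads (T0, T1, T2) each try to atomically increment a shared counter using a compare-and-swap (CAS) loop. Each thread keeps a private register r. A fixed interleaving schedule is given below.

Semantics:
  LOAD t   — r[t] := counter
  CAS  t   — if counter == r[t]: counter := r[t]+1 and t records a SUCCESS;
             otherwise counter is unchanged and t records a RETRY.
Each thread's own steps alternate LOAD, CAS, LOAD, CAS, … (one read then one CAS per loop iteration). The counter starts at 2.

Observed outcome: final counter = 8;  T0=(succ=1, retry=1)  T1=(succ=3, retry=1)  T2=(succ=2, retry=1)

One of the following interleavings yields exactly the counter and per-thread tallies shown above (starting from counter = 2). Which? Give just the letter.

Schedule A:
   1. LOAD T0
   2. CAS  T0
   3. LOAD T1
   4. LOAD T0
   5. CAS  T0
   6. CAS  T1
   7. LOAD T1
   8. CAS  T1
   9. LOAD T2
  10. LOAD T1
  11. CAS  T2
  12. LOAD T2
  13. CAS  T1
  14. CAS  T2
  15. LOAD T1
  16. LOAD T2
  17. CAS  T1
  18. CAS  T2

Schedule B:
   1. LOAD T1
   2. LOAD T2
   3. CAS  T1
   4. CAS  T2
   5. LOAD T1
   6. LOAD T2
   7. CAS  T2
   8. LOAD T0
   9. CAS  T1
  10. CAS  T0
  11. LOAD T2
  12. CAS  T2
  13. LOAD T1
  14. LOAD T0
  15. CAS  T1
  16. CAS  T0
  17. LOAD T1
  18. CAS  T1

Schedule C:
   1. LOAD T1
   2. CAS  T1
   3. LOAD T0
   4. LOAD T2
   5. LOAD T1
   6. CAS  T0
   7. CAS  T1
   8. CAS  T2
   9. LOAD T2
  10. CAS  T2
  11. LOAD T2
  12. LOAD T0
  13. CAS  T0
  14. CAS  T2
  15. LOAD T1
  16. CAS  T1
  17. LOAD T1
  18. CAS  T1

Run B:
   1) LOAD T1:  M=2  r_T1=2
   2) LOAD T2:  M=2  r_T2=2
   3) CAS  T1:  M=3  r_T1=2 ✓
   4) CAS  T2:  M=3  r_T2=2 ✗
   5) LOAD T1:  M=3  r_T1=3
   6) LOAD T2:  M=3  r_T2=3
   7) CAS  T2:  M=4  r_T2=3 ✓
   8) LOAD T0:  M=4  r_T0=4
   9) CAS  T1:  M=4  r_T1=3 ✗
  10) CAS  T0:  M=5  r_T0=4 ✓
  11) LOAD T2:  M=5  r_T2=5
  12) CAS  T2:  M=6  r_T2=5 ✓
  13) LOAD T1:  M=6  r_T1=6
  14) LOAD T0:  M=6  r_T0=6
  15) CAS  T1:  M=7  r_T1=6 ✓
  16) CAS  T0:  M=7  r_T0=6 ✗
  17) LOAD T1:  M=7  r_T1=7
  18) CAS  T1:  M=8  r_T1=7 ✓

B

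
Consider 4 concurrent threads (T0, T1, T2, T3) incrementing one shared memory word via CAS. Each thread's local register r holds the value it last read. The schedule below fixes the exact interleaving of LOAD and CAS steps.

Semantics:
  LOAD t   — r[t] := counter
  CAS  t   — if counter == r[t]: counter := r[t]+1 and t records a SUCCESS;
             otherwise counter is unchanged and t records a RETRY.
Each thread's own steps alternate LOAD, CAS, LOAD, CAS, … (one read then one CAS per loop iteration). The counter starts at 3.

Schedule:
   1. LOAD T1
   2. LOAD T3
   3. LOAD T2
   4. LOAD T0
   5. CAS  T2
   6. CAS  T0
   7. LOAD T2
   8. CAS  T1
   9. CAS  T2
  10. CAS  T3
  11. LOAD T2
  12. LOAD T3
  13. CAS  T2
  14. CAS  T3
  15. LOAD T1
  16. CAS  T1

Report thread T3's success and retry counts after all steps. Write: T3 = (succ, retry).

T1 LOAD — after: cnt=3, r=3 — load
T3 LOAD — after: cnt=3, r=3 — load
T2 LOAD — after: cnt=3, r=3 — load
T0 LOAD — after: cnt=3, r=3 — load
T2 CAS — after: cnt=4, r=3 — ok
T0 CAS — after: cnt=4, r=3 — retry
T2 LOAD — after: cnt=4, r=4 — load
T1 CAS — after: cnt=4, r=3 — retry
T2 CAS — after: cnt=5, r=4 — ok
T3 CAS — after: cnt=5, r=3 — retry
T2 LOAD — after: cnt=5, r=5 — load
T3 LOAD — after: cnt=5, r=5 — load
T2 CAS — after: cnt=6, r=5 — ok
T3 CAS — after: cnt=6, r=5 — retry
T1 LOAD — after: cnt=6, r=6 — load
T1 CAS — after: cnt=7, r=6 — ok

T3 = (0, 2)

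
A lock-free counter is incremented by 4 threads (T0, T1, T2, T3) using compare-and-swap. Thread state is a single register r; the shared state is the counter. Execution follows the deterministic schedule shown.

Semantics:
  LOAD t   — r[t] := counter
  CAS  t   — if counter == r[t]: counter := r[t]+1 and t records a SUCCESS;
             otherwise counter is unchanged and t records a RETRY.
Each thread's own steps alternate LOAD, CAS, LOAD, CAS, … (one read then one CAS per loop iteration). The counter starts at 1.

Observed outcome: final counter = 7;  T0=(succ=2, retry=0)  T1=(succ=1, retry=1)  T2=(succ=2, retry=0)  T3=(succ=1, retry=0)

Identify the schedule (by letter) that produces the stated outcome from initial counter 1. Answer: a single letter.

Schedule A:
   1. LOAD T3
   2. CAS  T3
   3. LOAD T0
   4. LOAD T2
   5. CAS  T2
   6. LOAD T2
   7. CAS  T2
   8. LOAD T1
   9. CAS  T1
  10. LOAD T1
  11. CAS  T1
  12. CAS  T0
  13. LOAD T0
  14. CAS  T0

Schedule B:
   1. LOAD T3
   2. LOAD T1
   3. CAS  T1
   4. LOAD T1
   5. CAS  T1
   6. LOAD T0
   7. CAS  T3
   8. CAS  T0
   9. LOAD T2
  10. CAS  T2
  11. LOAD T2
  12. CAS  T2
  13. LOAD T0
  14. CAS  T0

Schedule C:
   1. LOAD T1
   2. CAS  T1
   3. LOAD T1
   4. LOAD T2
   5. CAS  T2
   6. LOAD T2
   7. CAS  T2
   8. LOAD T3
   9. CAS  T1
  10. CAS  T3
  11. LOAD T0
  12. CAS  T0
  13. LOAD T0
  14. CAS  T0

Run C:
   1) LOAD T1:  M=1  r_T1=1
   2) CAS  T1:  M=2  r_T1=1 ✓
   3) LOAD T1:  M=2  r_T1=2
   4) LOAD T2:  M=2  r_T2=2
   5) CAS  T2:  M=3  r_T2=2 ✓
   6) LOAD T2:  M=3  r_T2=3
   7) CAS  T2:  M=4  r_T2=3 ✓
   8) LOAD T3:  M=4  r_T3=4
   9) CAS  T1:  M=4  r_T1=2 ✗
  10) CAS  T3:  M=5  r_T3=4 ✓
  11) LOAD T0:  M=5  r_T0=5
  12) CAS  T0:  M=6  r_T0=5 ✓
  13) LOAD T0:  M=6  r_T0=6
  14) CAS  T0:  M=7  r_T0=6 ✓

C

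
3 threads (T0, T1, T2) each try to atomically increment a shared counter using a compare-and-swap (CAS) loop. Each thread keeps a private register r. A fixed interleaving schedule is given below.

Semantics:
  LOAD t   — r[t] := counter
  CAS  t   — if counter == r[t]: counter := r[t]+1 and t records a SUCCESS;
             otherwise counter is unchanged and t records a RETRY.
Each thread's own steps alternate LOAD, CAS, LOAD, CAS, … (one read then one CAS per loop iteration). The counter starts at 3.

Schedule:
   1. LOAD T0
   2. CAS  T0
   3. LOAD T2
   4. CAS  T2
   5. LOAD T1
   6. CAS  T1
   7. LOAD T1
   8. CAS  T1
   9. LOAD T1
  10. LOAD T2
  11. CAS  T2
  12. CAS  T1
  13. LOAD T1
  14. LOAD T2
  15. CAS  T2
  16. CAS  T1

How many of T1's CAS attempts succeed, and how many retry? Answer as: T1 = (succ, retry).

T1 = (2, 2)

step 1: T0 LOAD ⇒ load; ctr=3 reg=3
step 2: T0 CAS ⇒ ok; ctr=4 reg=3
step 3: T2 LOAD ⇒ load; ctr=4 reg=4
step 4: T2 CAS ⇒ ok; ctr=5 reg=4
step 5: T1 LOAD ⇒ load; ctr=5 reg=5
step 6: T1 CAS ⇒ ok; ctr=6 reg=5
step 7: T1 LOAD ⇒ load; ctr=6 reg=6
step 8: T1 CAS ⇒ ok; ctr=7 reg=6
step 9: T1 LOAD ⇒ load; ctr=7 reg=7
step 10: T2 LOAD ⇒ load; ctr=7 reg=7
step 11: T2 CAS ⇒ ok; ctr=8 reg=7
step 12: T1 CAS ⇒ retry; ctr=8 reg=7
step 13: T1 LOAD ⇒ load; ctr=8 reg=8
step 14: T2 LOAD ⇒ load; ctr=8 reg=8
step 15: T2 CAS ⇒ ok; ctr=9 reg=8
step 16: T1 CAS ⇒ retry; ctr=9 reg=8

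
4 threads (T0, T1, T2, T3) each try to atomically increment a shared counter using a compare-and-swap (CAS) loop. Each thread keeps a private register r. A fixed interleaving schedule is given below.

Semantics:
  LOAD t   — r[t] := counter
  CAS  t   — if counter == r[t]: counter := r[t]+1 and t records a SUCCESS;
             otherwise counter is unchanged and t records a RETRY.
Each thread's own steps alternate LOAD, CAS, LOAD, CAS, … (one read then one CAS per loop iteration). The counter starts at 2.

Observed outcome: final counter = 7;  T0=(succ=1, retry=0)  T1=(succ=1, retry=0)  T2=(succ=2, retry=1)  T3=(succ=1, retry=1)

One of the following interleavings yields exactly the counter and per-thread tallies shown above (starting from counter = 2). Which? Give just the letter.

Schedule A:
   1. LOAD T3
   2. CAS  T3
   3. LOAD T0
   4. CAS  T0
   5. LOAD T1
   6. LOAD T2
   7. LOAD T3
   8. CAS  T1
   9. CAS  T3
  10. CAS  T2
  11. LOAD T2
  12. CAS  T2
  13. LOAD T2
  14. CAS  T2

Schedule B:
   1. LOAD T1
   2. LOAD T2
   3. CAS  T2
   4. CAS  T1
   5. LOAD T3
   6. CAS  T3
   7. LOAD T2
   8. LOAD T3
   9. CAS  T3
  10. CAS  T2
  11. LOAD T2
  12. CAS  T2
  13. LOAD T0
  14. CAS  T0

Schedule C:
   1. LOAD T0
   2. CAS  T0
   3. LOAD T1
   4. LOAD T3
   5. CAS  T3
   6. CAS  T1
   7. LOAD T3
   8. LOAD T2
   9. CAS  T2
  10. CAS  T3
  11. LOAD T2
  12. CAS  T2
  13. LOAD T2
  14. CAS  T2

A

Tracing schedule A:
#1 T3 reads 2
#2 T3 CAS(2→3) writes; counter now 3
#3 T0 reads 3
#4 T0 CAS(3→4) writes; counter now 4
#5 T1 reads 4
#6 T2 reads 4
#7 T3 reads 4
#8 T1 CAS(4→5) writes; counter now 5
#9 T3 CAS(4→5) fails; counter now 5
#10 T2 CAS(4→5) fails; counter now 5
#11 T2 reads 5
#12 T2 CAS(5→6) writes; counter now 6
#13 T2 reads 6
#14 T2 CAS(6→7) writes; counter now 7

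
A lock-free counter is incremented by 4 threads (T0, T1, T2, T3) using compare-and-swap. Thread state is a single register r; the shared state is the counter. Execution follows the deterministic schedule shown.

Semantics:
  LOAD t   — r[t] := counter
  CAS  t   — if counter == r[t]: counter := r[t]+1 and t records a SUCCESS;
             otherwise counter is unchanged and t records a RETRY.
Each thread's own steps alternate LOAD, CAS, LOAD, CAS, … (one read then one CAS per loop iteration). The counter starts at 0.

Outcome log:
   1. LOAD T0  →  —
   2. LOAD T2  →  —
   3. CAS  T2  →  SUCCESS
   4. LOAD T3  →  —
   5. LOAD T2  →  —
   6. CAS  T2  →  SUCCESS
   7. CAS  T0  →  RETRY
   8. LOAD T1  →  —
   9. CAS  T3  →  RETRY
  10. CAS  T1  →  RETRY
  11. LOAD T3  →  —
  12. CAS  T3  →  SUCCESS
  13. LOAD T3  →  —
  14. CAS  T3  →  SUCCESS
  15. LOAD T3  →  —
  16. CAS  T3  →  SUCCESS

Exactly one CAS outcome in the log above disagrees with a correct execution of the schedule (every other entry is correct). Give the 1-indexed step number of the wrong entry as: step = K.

Reference trace:
#1 T0 reads 0
#2 T2 reads 0
#3 T2 CAS(0→1) writes; counter now 1
#4 T3 reads 1
#5 T2 reads 1
#6 T2 CAS(1→2) writes; counter now 2
#7 T0 CAS(0→1) fails; counter now 2
#8 T1 reads 2
#9 T3 CAS(1→2) fails; counter now 2
#10 T1 CAS(2→3) writes; counter now 3
#11 T3 reads 3
#12 T3 CAS(3→4) writes; counter now 4
#13 T3 reads 4
#14 T3 CAS(4→5) writes; counter now 5
#15 T3 reads 5
#16 T3 CAS(5→6) writes; counter now 6
Flip is step 10.

step = 10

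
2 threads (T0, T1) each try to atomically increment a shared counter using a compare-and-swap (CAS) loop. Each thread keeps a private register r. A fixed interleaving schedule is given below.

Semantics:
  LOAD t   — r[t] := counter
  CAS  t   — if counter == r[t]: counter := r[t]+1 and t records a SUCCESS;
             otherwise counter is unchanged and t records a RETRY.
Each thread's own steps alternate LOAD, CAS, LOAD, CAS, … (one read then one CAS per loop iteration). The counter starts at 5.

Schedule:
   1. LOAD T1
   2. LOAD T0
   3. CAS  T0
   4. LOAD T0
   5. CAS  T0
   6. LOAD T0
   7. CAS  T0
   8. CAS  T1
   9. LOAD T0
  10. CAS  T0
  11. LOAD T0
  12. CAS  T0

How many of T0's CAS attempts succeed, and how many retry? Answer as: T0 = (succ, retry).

step 1: T1 LOAD ⇒ load; ctr=5 reg=5
step 2: T0 LOAD ⇒ load; ctr=5 reg=5
step 3: T0 CAS ⇒ ok; ctr=6 reg=5
step 4: T0 LOAD ⇒ load; ctr=6 reg=6
step 5: T0 CAS ⇒ ok; ctr=7 reg=6
step 6: T0 LOAD ⇒ load; ctr=7 reg=7
step 7: T0 CAS ⇒ ok; ctr=8 reg=7
step 8: T1 CAS ⇒ retry; ctr=8 reg=5
step 9: T0 LOAD ⇒ load; ctr=8 reg=8
step 10: T0 CAS ⇒ ok; ctr=9 reg=8
step 11: T0 LOAD ⇒ load; ctr=9 reg=9
step 12: T0 CAS ⇒ ok; ctr=10 reg=9

T0 = (5, 0)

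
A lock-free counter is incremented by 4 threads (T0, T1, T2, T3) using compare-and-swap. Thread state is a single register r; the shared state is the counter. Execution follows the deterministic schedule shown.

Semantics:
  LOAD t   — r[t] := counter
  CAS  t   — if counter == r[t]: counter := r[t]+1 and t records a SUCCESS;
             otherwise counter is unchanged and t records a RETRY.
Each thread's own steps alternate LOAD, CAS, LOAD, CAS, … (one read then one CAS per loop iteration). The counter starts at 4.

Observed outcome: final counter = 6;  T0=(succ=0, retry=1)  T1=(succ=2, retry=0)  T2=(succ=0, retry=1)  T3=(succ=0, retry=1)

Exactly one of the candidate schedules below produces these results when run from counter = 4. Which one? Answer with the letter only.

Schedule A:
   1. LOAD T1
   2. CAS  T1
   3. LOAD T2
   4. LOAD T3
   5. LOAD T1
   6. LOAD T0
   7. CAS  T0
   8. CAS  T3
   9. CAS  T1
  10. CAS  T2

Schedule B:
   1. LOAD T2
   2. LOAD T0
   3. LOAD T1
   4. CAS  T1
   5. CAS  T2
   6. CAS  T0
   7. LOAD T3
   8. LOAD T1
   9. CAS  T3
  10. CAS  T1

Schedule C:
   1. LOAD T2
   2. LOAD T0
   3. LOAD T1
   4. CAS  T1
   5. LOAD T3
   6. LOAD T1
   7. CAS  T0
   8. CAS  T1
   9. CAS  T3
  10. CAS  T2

Tracing schedule C:
step 1: T2 LOAD ⇒ load; ctr=4 reg=4
step 2: T0 LOAD ⇒ load; ctr=4 reg=4
step 3: T1 LOAD ⇒ load; ctr=4 reg=4
step 4: T1 CAS ⇒ ok; ctr=5 reg=4
step 5: T3 LOAD ⇒ load; ctr=5 reg=5
step 6: T1 LOAD ⇒ load; ctr=5 reg=5
step 7: T0 CAS ⇒ retry; ctr=5 reg=4
step 8: T1 CAS ⇒ ok; ctr=6 reg=5
step 9: T3 CAS ⇒ retry; ctr=6 reg=5
step 10: T2 CAS ⇒ retry; ctr=6 reg=4

C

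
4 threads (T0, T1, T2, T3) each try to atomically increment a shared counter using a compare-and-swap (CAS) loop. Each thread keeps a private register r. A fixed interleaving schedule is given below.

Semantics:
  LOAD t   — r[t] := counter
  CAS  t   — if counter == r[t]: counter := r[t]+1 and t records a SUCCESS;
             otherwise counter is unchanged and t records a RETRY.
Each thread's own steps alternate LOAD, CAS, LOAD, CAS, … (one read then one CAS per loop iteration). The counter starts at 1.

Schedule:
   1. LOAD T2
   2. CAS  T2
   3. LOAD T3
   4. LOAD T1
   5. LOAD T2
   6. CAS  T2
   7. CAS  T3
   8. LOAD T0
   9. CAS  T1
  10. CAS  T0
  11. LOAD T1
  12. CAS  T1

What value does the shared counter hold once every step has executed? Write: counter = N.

counter = 5

T2 LOAD — after: cnt=1, r=1 — load
T2 CAS — after: cnt=2, r=1 — ok
T3 LOAD — after: cnt=2, r=2 — load
T1 LOAD — after: cnt=2, r=2 — load
T2 LOAD — after: cnt=2, r=2 — load
T2 CAS — after: cnt=3, r=2 — ok
T3 CAS — after: cnt=3, r=2 — retry
T0 LOAD — after: cnt=3, r=3 — load
T1 CAS — after: cnt=3, r=2 — retry
T0 CAS — after: cnt=4, r=3 — ok
T1 LOAD — after: cnt=4, r=4 — load
T1 CAS — after: cnt=5, r=4 — ok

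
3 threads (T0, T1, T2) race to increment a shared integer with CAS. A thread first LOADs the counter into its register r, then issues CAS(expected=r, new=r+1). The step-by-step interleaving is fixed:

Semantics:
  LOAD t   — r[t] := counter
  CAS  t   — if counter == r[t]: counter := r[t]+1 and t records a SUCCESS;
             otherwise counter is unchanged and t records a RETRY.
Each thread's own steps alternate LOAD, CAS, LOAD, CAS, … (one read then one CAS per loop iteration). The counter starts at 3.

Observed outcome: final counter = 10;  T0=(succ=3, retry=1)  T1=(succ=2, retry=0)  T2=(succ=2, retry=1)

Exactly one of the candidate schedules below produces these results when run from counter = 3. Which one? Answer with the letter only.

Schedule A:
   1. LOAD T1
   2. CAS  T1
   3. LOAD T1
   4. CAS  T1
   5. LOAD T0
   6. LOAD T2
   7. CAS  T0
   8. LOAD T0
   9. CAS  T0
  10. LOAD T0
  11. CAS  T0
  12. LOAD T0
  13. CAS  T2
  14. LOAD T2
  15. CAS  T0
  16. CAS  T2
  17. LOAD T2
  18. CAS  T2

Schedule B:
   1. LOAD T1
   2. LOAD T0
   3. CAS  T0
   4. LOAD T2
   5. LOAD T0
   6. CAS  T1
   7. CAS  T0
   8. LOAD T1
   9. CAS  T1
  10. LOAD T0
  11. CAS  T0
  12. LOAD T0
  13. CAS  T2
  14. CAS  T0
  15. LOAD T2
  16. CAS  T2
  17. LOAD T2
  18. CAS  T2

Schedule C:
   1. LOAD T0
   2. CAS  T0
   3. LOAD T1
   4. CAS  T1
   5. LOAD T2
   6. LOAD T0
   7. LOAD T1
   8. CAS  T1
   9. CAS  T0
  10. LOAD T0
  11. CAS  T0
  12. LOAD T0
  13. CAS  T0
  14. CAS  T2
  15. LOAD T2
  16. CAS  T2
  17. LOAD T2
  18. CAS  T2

C

Run C:
step 1: T0 LOAD ⇒ load; ctr=3 reg=3
step 2: T0 CAS ⇒ ok; ctr=4 reg=3
step 3: T1 LOAD ⇒ load; ctr=4 reg=4
step 4: T1 CAS ⇒ ok; ctr=5 reg=4
step 5: T2 LOAD ⇒ load; ctr=5 reg=5
step 6: T0 LOAD ⇒ load; ctr=5 reg=5
step 7: T1 LOAD ⇒ load; ctr=5 reg=5
step 8: T1 CAS ⇒ ok; ctr=6 reg=5
step 9: T0 CAS ⇒ retry; ctr=6 reg=5
step 10: T0 LOAD ⇒ load; ctr=6 reg=6
step 11: T0 CAS ⇒ ok; ctr=7 reg=6
step 12: T0 LOAD ⇒ load; ctr=7 reg=7
step 13: T0 CAS ⇒ ok; ctr=8 reg=7
step 14: T2 CAS ⇒ retry; ctr=8 reg=5
step 15: T2 LOAD ⇒ load; ctr=8 reg=8
step 16: T2 CAS ⇒ ok; ctr=9 reg=8
step 17: T2 LOAD ⇒ load; ctr=9 reg=9
step 18: T2 CAS ⇒ ok; ctr=10 reg=9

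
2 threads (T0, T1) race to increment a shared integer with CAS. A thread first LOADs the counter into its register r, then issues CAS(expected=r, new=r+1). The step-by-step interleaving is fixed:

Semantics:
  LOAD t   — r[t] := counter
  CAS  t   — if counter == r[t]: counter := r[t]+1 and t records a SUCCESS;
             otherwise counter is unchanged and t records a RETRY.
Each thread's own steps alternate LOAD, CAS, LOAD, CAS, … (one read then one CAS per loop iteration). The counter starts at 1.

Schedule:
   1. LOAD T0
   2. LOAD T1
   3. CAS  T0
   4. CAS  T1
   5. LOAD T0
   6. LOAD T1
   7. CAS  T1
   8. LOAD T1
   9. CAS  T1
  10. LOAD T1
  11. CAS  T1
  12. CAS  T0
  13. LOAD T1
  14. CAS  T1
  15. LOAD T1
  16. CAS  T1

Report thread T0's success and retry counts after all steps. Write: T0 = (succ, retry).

T0 LOAD — after: cnt=1, r=1 — load
T1 LOAD — after: cnt=1, r=1 — load
T0 CAS — after: cnt=2, r=1 — ok
T1 CAS — after: cnt=2, r=1 — retry
T0 LOAD — after: cnt=2, r=2 — load
T1 LOAD — after: cnt=2, r=2 — load
T1 CAS — after: cnt=3, r=2 — ok
T1 LOAD — after: cnt=3, r=3 — load
T1 CAS — after: cnt=4, r=3 — ok
T1 LOAD — after: cnt=4, r=4 — load
T1 CAS — after: cnt=5, r=4 — ok
T0 CAS — after: cnt=5, r=2 — retry
T1 LOAD — after: cnt=5, r=5 — load
T1 CAS — after: cnt=6, r=5 — ok
T1 LOAD — after: cnt=6, r=6 — load
T1 CAS — after: cnt=7, r=6 — ok

T0 = (1, 1)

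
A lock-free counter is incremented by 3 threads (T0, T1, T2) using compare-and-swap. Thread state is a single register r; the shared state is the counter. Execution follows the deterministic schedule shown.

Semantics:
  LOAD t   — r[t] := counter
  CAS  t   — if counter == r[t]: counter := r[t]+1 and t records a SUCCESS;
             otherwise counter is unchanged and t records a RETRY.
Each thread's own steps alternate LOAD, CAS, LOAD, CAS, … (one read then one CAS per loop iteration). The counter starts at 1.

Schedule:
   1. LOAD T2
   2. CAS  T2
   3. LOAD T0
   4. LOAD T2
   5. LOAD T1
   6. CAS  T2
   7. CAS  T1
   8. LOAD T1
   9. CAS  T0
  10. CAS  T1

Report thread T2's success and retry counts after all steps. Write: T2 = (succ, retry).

T2 = (2, 0)

[1] T2.load  rd  (counter 1, T2.r 1)
[2] T2.cas  hit  (counter 2, T2.r 1)
[3] T0.load  rd  (counter 2, T0.r 2)
[4] T2.load  rd  (counter 2, T2.r 2)
[5] T1.load  rd  (counter 2, T1.r 2)
[6] T2.cas  hit  (counter 3, T2.r 2)
[7] T1.cas  miss  (counter 3, T1.r 2)
[8] T1.load  rd  (counter 3, T1.r 3)
[9] T0.cas  miss  (counter 3, T0.r 2)
[10] T1.cas  hit  (counter 4, T1.r 3)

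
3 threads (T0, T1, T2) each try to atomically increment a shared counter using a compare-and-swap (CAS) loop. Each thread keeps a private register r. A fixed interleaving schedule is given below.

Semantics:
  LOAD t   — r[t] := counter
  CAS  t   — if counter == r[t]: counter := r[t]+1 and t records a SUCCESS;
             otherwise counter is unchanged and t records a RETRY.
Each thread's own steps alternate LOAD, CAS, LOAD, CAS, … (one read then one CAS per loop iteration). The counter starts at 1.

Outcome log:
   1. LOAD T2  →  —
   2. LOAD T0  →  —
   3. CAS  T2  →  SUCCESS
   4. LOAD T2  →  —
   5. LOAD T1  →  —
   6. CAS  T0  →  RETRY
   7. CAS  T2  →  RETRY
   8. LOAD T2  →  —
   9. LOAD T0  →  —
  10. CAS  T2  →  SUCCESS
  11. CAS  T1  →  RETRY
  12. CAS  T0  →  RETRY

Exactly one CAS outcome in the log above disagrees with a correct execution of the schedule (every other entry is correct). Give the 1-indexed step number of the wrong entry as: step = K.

step = 7

Correct run:
step 1: T2 LOAD ⇒ load; ctr=1 reg=1
step 2: T0 LOAD ⇒ load; ctr=1 reg=1
step 3: T2 CAS ⇒ ok; ctr=2 reg=1
step 4: T2 LOAD ⇒ load; ctr=2 reg=2
step 5: T1 LOAD ⇒ load; ctr=2 reg=2
step 6: T0 CAS ⇒ retry; ctr=2 reg=1
step 7: T2 CAS ⇒ ok; ctr=3 reg=2
step 8: T2 LOAD ⇒ load; ctr=3 reg=3
step 9: T0 LOAD ⇒ load; ctr=3 reg=3
step 10: T2 CAS ⇒ ok; ctr=4 reg=3
step 11: T1 CAS ⇒ retry; ctr=4 reg=2
step 12: T0 CAS ⇒ retry; ctr=4 reg=3
Log disagrees first at step 7.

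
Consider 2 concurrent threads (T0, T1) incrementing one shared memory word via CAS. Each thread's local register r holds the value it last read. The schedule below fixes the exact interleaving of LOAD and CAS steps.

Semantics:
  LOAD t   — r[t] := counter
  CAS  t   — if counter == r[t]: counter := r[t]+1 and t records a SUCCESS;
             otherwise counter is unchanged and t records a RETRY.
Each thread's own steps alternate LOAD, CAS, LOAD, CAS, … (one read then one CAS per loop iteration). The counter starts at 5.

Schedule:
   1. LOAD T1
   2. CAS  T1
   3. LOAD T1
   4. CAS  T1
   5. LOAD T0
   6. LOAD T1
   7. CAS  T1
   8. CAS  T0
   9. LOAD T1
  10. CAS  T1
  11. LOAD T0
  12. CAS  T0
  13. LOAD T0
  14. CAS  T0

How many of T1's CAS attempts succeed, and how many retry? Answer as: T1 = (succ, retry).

step 1: T1 LOAD ⇒ load; ctr=5 reg=5
step 2: T1 CAS ⇒ ok; ctr=6 reg=5
step 3: T1 LOAD ⇒ load; ctr=6 reg=6
step 4: T1 CAS ⇒ ok; ctr=7 reg=6
step 5: T0 LOAD ⇒ load; ctr=7 reg=7
step 6: T1 LOAD ⇒ load; ctr=7 reg=7
step 7: T1 CAS ⇒ ok; ctr=8 reg=7
step 8: T0 CAS ⇒ retry; ctr=8 reg=7
step 9: T1 LOAD ⇒ load; ctr=8 reg=8
step 10: T1 CAS ⇒ ok; ctr=9 reg=8
step 11: T0 LOAD ⇒ load; ctr=9 reg=9
step 12: T0 CAS ⇒ ok; ctr=10 reg=9
step 13: T0 LOAD ⇒ load; ctr=10 reg=10
step 14: T0 CAS ⇒ ok; ctr=11 reg=10

T1 = (4, 0)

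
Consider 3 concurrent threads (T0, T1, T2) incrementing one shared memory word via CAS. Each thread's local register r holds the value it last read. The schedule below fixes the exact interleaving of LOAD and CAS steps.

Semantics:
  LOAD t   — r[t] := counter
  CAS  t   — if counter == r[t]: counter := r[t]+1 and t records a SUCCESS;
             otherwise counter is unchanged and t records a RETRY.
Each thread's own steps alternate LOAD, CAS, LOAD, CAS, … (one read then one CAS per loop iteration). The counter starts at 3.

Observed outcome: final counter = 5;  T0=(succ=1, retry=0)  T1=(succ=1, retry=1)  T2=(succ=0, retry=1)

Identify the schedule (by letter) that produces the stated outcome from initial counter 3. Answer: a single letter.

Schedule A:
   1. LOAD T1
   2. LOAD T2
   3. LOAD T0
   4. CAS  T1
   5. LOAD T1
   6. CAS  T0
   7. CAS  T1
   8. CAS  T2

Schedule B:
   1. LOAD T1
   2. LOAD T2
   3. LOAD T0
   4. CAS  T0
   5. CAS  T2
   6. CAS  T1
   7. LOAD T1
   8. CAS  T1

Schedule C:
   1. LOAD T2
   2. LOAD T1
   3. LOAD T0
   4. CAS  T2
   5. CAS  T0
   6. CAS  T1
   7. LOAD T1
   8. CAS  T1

Simulating candidate B:
1. LOAD T1 → mem=3 r[T1]=3 [LOAD]
2. LOAD T2 → mem=3 r[T2]=3 [LOAD]
3. LOAD T0 → mem=3 r[T0]=3 [LOAD]
4. CAS T0 → mem=4 r[T0]=3 [OK]
5. CAS T2 → mem=4 r[T2]=3 [RETRY]
6. CAS T1 → mem=4 r[T1]=3 [RETRY]
7. LOAD T1 → mem=4 r[T1]=4 [LOAD]
8. CAS T1 → mem=5 r[T1]=4 [OK]

B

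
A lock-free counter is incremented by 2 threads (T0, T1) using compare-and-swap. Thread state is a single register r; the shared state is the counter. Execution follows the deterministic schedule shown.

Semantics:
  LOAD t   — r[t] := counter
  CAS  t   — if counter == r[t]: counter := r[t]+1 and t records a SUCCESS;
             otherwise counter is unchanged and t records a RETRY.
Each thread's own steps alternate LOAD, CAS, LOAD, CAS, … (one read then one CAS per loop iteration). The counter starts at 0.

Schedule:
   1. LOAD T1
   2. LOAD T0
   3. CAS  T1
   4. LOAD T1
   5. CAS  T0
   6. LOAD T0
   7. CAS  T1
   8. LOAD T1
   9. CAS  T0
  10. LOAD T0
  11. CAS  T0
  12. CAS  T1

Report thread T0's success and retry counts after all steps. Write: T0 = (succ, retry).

   1) LOAD T1:  M=0  r_T1=0
   2) LOAD T0:  M=0  r_T0=0
   3) CAS  T1:  M=1  r_T1=0 ✓
   4) LOAD T1:  M=1  r_T1=1
   5) CAS  T0:  M=1  r_T0=0 ✗
   6) LOAD T0:  M=1  r_T0=1
   7) CAS  T1:  M=2  r_T1=1 ✓
   8) LOAD T1:  M=2  r_T1=2
   9) CAS  T0:  M=2  r_T0=1 ✗
  10) LOAD T0:  M=2  r_T0=2
  11) CAS  T0:  M=3  r_T0=2 ✓
  12) CAS  T1:  M=3  r_T1=2 ✗

T0 = (1, 2)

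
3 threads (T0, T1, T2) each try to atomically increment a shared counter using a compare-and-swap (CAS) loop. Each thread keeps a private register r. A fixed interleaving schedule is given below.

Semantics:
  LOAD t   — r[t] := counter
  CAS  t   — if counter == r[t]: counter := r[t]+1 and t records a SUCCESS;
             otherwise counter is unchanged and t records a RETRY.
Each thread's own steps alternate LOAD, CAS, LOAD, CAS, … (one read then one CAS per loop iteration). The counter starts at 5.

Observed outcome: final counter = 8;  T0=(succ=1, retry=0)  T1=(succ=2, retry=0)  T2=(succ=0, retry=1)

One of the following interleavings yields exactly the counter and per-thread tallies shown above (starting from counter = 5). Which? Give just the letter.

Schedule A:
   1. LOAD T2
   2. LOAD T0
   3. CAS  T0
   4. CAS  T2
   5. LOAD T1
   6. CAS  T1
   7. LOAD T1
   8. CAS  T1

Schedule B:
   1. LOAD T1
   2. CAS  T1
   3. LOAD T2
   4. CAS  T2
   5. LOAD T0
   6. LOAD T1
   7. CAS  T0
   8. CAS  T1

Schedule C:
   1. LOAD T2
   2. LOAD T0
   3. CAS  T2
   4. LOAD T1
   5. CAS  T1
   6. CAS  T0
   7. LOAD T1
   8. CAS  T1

A

Run A:
step 1: T2 LOAD ⇒ load; ctr=5 reg=5
step 2: T0 LOAD ⇒ load; ctr=5 reg=5
step 3: T0 CAS ⇒ ok; ctr=6 reg=5
step 4: T2 CAS ⇒ retry; ctr=6 reg=5
step 5: T1 LOAD ⇒ load; ctr=6 reg=6
step 6: T1 CAS ⇒ ok; ctr=7 reg=6
step 7: T1 LOAD ⇒ load; ctr=7 reg=7
step 8: T1 CAS ⇒ ok; ctr=8 reg=7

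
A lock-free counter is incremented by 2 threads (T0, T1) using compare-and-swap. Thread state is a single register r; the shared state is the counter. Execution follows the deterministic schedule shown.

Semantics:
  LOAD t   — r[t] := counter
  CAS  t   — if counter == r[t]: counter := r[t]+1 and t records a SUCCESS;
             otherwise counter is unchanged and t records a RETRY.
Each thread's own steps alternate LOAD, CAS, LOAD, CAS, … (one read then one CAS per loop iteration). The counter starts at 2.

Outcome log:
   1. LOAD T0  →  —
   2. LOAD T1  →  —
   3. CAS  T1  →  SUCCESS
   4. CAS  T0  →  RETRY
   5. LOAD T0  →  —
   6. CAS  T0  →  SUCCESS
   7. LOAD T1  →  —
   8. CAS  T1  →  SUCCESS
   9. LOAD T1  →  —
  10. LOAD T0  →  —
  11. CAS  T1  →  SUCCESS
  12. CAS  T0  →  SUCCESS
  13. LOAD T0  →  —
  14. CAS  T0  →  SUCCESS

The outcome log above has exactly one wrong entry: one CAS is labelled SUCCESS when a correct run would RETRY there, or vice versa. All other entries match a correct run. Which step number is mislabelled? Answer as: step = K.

Re-executing:
step 1: T0 LOAD ⇒ load; ctr=2 reg=2
step 2: T1 LOAD ⇒ load; ctr=2 reg=2
step 3: T1 CAS ⇒ ok; ctr=3 reg=2
step 4: T0 CAS ⇒ retry; ctr=3 reg=2
step 5: T0 LOAD ⇒ load; ctr=3 reg=3
step 6: T0 CAS ⇒ ok; ctr=4 reg=3
step 7: T1 LOAD ⇒ load; ctr=4 reg=4
step 8: T1 CAS ⇒ ok; ctr=5 reg=4
step 9: T1 LOAD ⇒ load; ctr=5 reg=5
step 10: T0 LOAD ⇒ load; ctr=5 reg=5
step 11: T1 CAS ⇒ ok; ctr=6 reg=5
step 12: T0 CAS ⇒ retry; ctr=6 reg=5
step 13: T0 LOAD ⇒ load; ctr=6 reg=6
step 14: T0 CAS ⇒ ok; ctr=7 reg=6
Mismatch at 12.

step = 12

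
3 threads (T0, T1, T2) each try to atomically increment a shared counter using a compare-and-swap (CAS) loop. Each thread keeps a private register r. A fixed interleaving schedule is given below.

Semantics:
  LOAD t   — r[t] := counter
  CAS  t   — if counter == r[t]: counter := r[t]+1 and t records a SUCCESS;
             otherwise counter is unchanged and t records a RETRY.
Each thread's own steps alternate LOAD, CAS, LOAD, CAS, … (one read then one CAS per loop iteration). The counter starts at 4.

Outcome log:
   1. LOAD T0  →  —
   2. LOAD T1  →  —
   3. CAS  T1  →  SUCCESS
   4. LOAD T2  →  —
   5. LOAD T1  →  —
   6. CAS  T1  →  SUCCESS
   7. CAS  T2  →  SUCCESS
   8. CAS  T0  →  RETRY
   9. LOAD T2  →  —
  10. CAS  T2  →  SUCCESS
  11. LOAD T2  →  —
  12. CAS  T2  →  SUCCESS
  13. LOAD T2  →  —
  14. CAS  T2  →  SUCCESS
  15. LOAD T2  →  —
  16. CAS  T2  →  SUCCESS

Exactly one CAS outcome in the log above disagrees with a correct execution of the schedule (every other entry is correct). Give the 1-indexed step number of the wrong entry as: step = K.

step = 7

Re-executing:
T0 LOAD — after: cnt=4, r=4 — load
T1 LOAD — after: cnt=4, r=4 — load
T1 CAS — after: cnt=5, r=4 — ok
T2 LOAD — after: cnt=5, r=5 — load
T1 LOAD — after: cnt=5, r=5 — load
T1 CAS — after: cnt=6, r=5 — ok
T2 CAS — after: cnt=6, r=5 — retry
T0 CAS — after: cnt=6, r=4 — retry
T2 LOAD — after: cnt=6, r=6 — load
T2 CAS — after: cnt=7, r=6 — ok
T2 LOAD — after: cnt=7, r=7 — load
T2 CAS — after: cnt=8, r=7 — ok
T2 LOAD — after: cnt=8, r=8 — load
T2 CAS — after: cnt=9, r=8 — ok
T2 LOAD — after: cnt=9, r=9 — load
T2 CAS — after: cnt=10, r=9 — ok
Log disagrees first at step 7.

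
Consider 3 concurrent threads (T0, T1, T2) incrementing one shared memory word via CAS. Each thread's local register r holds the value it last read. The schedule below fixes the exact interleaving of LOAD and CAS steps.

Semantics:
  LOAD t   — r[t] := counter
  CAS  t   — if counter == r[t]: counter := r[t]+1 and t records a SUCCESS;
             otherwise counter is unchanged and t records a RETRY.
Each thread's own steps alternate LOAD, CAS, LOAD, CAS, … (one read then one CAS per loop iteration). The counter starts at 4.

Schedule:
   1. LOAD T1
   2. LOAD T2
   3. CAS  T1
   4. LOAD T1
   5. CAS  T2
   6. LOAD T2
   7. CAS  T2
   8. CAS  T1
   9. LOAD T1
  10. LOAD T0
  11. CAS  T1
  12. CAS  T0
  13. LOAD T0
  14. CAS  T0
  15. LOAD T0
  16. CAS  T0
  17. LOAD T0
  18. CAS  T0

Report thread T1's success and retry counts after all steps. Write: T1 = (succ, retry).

   1) LOAD T1:  M=4  r_T1=4
   2) LOAD T2:  M=4  r_T2=4
   3) CAS  T1:  M=5  r_T1=4 ✓
   4) LOAD T1:  M=5  r_T1=5
   5) CAS  T2:  M=5  r_T2=4 ✗
   6) LOAD T2:  M=5  r_T2=5
   7) CAS  T2:  M=6  r_T2=5 ✓
   8) CAS  T1:  M=6  r_T1=5 ✗
   9) LOAD T1:  M=6  r_T1=6
  10) LOAD T0:  M=6  r_T0=6
  11) CAS  T1:  M=7  r_T1=6 ✓
  12) CAS  T0:  M=7  r_T0=6 ✗
  13) LOAD T0:  M=7  r_T0=7
  14) CAS  T0:  M=8  r_T0=7 ✓
  15) LOAD T0:  M=8  r_T0=8
  16) CAS  T0:  M=9  r_T0=8 ✓
  17) LOAD T0:  M=9  r_T0=9
  18) CAS  T0:  M=10  r_T0=9 ✓

T1 = (2, 1)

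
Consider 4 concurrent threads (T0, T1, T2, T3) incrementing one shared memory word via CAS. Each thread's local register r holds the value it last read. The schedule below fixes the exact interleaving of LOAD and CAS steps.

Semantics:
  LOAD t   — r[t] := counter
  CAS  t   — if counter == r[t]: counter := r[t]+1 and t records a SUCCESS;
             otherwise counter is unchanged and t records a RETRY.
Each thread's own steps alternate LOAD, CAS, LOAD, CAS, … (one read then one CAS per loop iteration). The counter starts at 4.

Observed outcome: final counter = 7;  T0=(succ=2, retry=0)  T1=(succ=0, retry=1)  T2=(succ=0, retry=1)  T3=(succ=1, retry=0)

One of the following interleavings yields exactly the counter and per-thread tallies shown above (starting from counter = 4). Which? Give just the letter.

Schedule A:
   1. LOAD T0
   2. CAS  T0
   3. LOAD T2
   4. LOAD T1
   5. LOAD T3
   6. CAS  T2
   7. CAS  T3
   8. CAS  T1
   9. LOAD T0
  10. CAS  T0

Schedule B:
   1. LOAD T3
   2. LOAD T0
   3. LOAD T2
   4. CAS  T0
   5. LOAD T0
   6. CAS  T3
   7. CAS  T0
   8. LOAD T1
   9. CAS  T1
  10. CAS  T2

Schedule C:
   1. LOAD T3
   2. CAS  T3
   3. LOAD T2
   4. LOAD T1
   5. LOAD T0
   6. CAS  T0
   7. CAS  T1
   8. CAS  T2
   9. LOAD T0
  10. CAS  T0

Run C:
   1) LOAD T3:  M=4  r_T3=4
   2) CAS  T3:  M=5  r_T3=4 ✓
   3) LOAD T2:  M=5  r_T2=5
   4) LOAD T1:  M=5  r_T1=5
   5) LOAD T0:  M=5  r_T0=5
   6) CAS  T0:  M=6  r_T0=5 ✓
   7) CAS  T1:  M=6  r_T1=5 ✗
   8) CAS  T2:  M=6  r_T2=5 ✗
   9) LOAD T0:  M=6  r_T0=6
  10) CAS  T0:  M=7  r_T0=6 ✓

C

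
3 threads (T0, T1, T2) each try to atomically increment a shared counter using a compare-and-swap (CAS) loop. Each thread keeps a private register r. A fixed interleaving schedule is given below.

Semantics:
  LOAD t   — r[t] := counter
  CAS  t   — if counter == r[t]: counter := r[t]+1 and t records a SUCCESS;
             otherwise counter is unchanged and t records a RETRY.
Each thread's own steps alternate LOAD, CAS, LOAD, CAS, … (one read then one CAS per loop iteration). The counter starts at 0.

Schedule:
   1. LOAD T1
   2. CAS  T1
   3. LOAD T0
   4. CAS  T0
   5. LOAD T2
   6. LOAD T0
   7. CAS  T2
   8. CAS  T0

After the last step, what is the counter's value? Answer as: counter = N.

[1] T1.load  rd  (counter 0, T1.r 0)
[2] T1.cas  hit  (counter 1, T1.r 0)
[3] T0.load  rd  (counter 1, T0.r 1)
[4] T0.cas  hit  (counter 2, T0.r 1)
[5] T2.load  rd  (counter 2, T2.r 2)
[6] T0.load  rd  (counter 2, T0.r 2)
[7] T2.cas  hit  (counter 3, T2.r 2)
[8] T0.cas  miss  (counter 3, T0.r 2)

counter = 3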